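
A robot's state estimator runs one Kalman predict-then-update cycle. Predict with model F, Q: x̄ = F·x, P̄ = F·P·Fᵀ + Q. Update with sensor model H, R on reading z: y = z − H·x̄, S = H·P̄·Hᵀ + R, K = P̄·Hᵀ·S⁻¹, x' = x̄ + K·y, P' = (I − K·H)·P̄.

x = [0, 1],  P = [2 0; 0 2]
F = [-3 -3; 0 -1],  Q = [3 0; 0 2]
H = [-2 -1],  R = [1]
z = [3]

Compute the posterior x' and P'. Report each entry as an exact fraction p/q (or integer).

x' = [-219/185, -121/185]
P' = [159/185 -234/185; -234/185 484/185]

x̄ = F·x = [-3, -1]
P̄ = F·P·Fᵀ + Q = [39 6; 6 4]
y = z − H·x̄ = [-4]
S = H·P̄·Hᵀ + R = [185]
K = P̄·Hᵀ·S⁻¹ = [-84/185; -16/185]
x' = x̄ + K·y = [-219/185, -121/185]
P' = (I − K·H)·P̄ = [159/185 -234/185; -234/185 484/185]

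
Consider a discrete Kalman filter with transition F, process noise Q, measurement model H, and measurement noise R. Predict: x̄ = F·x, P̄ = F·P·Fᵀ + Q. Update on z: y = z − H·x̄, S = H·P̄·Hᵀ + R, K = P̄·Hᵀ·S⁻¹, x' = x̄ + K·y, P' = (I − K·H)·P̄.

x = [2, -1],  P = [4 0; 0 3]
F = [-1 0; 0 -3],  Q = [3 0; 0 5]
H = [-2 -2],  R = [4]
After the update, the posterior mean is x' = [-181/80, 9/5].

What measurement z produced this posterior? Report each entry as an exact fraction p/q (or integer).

z = [1]

x̄ = F·x = [-2, 3]
P̄ = F·P·Fᵀ + Q = [7 0; 0 32]
S = H·P̄·Hᵀ + R = [160]
K = P̄·Hᵀ·S⁻¹ = [-7/80; -2/5]
x' − x̄ = [-21/80, -6/5] = K·y
y = (KᵀK)⁻¹·Kᵀ·(x' − x̄) = [3]
z = y + H·x̄ = [3] + [-2] = [1]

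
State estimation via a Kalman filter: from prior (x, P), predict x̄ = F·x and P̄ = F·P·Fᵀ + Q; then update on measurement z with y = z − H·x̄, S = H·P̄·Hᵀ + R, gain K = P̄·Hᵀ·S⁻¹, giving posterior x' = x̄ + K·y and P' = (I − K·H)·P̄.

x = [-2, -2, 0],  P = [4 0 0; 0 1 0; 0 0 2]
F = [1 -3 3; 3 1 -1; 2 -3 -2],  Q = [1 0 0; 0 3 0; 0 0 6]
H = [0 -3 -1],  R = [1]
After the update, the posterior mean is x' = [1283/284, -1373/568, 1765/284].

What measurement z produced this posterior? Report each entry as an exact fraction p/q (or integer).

z = [1]

x̄ = F·x = [4, -8, 2]
P̄ = F·P·Fᵀ + Q = [32 3 5; 3 42 25; 5 25 39]
S = H·P̄·Hᵀ + R = [568]
K = P̄·Hᵀ·S⁻¹ = [-7/284; -151/568; -57/284]
x' − x̄ = [147/284, 3171/568, 1197/284] = K·y
y = (KᵀK)⁻¹·Kᵀ·(x' − x̄) = [-21]
z = y + H·x̄ = [-21] + [22] = [1]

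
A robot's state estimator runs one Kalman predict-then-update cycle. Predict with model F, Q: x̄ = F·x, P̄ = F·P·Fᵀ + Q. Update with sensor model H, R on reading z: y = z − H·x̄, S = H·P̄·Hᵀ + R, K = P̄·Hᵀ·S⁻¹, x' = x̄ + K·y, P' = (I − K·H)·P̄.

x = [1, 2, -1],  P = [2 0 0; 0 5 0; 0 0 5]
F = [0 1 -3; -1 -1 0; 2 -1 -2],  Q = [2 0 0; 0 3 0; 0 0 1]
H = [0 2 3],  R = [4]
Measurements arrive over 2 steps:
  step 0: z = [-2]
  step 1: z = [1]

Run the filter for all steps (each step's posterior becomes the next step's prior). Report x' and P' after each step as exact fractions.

step 0: x' = [840/181, -566/181, 258/181], P' = [14599/362 -3305/362 1145/181; -3305/362 3091/362 -1015/181; 1145/181 -1015/181 746/181]
step 1: x' = [-285617/91367, 210960/91367, -106219/91367], P' = [16027801/274101 -4833956/274101 3159212/274101; -4833956/274101 4218985/274101 -2869342/274101; 3159212/274101 -2869342/274101 2071864/274101]

step 0: x̄ = F·x = [5, -3, 2]
step 0: P̄ = F·P·Fᵀ + Q = [52 -5 25; -5 10 1; 25 1 34]
step 0: y = z − H·x̄ = [-2]
step 0: S = H·P̄·Hᵀ + R = [362]
step 0: K = P̄·Hᵀ·S⁻¹ = [65/362; 23/362; 52/181]
step 0: x' = x̄ + K·y = [840/181, -566/181, 258/181]
step 0: P' = (I − K·H)·P̄ = [14599/362 -3305/362 1145/181; -3305/362 3091/362 -1015/181; 1145/181 -1015/181 746/181]
step 1: x̄ = F·x = [-1340/181, -274/181, 1730/181]
step 1: P̄ = F·P·Fᵀ + Q = [29423/362 497/181 -16519/362; 497/181 6083/181 -11141/181; -16519/362 -11141/181 54597/362]
step 1: y = z − H·x̄ = [-4461/181]
step 1: S = H·P̄·Hᵀ + R = [274101/362]
step 1: K = P̄·Hᵀ·S⁻¹ = [-47569/274101; -42514/274101; 119227/274101]
step 1: x' = x̄ + K·y = [-285617/91367, 210960/91367, -106219/91367]
step 1: P' = (I − K·H)·P̄ = [16027801/274101 -4833956/274101 3159212/274101; -4833956/274101 4218985/274101 -2869342/274101; 3159212/274101 -2869342/274101 2071864/274101]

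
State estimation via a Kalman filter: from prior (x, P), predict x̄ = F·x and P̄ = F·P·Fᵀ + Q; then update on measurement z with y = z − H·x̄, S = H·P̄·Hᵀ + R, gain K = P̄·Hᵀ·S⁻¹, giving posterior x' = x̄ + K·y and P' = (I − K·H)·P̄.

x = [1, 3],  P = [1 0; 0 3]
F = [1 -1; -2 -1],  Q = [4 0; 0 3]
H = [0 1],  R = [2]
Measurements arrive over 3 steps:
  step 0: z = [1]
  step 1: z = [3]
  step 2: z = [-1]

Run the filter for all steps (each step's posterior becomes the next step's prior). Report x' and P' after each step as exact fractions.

step 0: x' = [-3/2, 0], P' = [95/12 1/6; 1/6 5/3]
step 1: x' = [-3/2, 3], P' = [1283/156 -28/39; -28/39 74/39]
step 2: x' = [-3923/960, -227/240], P' = [17747/1920 -397/480; -397/480 227/120]

step 0: x̄ = F·x = [-2, -5]
step 0: P̄ = F·P·Fᵀ + Q = [8 1; 1 10]
step 0: y = z − H·x̄ = [6]
step 0: S = H·P̄·Hᵀ + R = [12]
step 0: K = P̄·Hᵀ·S⁻¹ = [1/12; 5/6]
step 0: x' = x̄ + K·y = [-3/2, 0]
step 0: P' = (I − K·H)·P̄ = [95/12 1/6; 1/6 5/3]
step 1: x̄ = F·x = [-3/2, 3]
step 1: P̄ = F·P·Fᵀ + Q = [53/4 -14; -14 37]
step 1: y = z − H·x̄ = [0]
step 1: S = H·P̄·Hᵀ + R = [39]
step 1: K = P̄·Hᵀ·S⁻¹ = [-14/39; 37/39]
step 1: x' = x̄ + K·y = [-3/2, 3]
step 1: P' = (I − K·H)·P̄ = [1283/156 -28/39; -28/39 74/39]
step 2: x̄ = F·x = [-9/2, 0]
step 2: P̄ = F·P·Fᵀ + Q = [809/52 -397/26; -397/26 454/13]
step 2: y = z − H·x̄ = [-1]
step 2: S = H·P̄·Hᵀ + R = [480/13]
step 2: K = P̄·Hᵀ·S⁻¹ = [-397/960; 227/240]
step 2: x' = x̄ + K·y = [-3923/960, -227/240]
step 2: P' = (I − K·H)·P̄ = [17747/1920 -397/480; -397/480 227/120]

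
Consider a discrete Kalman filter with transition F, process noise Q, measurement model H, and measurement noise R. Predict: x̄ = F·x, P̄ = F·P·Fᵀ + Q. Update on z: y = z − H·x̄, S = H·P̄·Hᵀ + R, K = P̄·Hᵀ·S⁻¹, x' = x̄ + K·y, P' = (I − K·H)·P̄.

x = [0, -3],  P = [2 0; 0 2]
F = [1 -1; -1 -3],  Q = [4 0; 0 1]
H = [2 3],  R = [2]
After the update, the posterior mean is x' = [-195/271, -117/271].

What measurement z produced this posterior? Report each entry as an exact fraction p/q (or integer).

x̄ = F·x = [3, 9]
P̄ = F·P·Fᵀ + Q = [8 4; 4 21]
S = H·P̄·Hᵀ + R = [271]
K = P̄·Hᵀ·S⁻¹ = [28/271; 71/271]
x' − x̄ = [-1008/271, -2556/271] = K·y
y = (KᵀK)⁻¹·Kᵀ·(x' − x̄) = [-36]
z = y + H·x̄ = [-36] + [33] = [-3]

z = [-3]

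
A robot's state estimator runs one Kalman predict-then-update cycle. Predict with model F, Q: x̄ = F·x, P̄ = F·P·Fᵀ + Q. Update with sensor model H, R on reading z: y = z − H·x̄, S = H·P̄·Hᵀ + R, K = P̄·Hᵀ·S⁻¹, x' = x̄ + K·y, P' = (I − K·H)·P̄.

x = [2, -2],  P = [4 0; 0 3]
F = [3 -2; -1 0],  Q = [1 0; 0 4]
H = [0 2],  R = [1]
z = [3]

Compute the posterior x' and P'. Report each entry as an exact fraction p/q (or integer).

x̄ = F·x = [10, -2]
P̄ = F·P·Fᵀ + Q = [49 -12; -12 8]
y = z − H·x̄ = [7]
S = H·P̄·Hᵀ + R = [33]
K = P̄·Hᵀ·S⁻¹ = [-8/11; 16/33]
x' = x̄ + K·y = [54/11, 46/33]
P' = (I − K·H)·P̄ = [347/11 -4/11; -4/11 8/33]

x' = [54/11, 46/33]
P' = [347/11 -4/11; -4/11 8/33]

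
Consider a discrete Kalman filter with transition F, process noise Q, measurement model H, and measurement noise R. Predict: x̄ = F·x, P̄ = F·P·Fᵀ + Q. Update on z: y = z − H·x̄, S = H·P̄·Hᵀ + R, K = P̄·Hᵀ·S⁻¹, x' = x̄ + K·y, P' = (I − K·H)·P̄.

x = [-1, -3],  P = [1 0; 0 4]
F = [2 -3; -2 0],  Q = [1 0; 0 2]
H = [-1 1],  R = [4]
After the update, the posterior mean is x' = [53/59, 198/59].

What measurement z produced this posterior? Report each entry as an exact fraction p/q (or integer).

z = [3]

x̄ = F·x = [7, 2]
P̄ = F·P·Fᵀ + Q = [41 -4; -4 6]
S = H·P̄·Hᵀ + R = [59]
K = P̄·Hᵀ·S⁻¹ = [-45/59; 10/59]
x' − x̄ = [-360/59, 80/59] = K·y
y = (KᵀK)⁻¹·Kᵀ·(x' − x̄) = [8]
z = y + H·x̄ = [8] + [-5] = [3]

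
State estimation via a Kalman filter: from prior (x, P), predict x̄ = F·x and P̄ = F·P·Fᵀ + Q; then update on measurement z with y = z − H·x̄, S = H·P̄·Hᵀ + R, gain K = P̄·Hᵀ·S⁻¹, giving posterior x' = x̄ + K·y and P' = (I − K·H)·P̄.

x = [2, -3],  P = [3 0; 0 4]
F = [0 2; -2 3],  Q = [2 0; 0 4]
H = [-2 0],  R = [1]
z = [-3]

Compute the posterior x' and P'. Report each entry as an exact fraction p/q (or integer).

x' = [102/73, -229/73]
P' = [18/73 24/73; 24/73 1492/73]

x̄ = F·x = [-6, -13]
P̄ = F·P·Fᵀ + Q = [18 24; 24 52]
y = z − H·x̄ = [-15]
S = H·P̄·Hᵀ + R = [73]
K = P̄·Hᵀ·S⁻¹ = [-36/73; -48/73]
x' = x̄ + K·y = [102/73, -229/73]
P' = (I − K·H)·P̄ = [18/73 24/73; 24/73 1492/73]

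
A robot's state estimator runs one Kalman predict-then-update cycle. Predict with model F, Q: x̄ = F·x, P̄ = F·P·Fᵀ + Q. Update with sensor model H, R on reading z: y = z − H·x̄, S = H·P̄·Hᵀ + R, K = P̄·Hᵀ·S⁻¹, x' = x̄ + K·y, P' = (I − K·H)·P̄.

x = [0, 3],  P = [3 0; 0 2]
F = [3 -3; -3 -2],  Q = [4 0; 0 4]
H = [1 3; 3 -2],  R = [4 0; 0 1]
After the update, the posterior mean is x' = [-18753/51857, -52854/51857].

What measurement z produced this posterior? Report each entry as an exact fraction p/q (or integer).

z = [-3, 1]

x̄ = F·x = [-9, -6]
P̄ = F·P·Fᵀ + Q = [49 -15; -15 39]
S = H·P̄·Hᵀ + R = [314 -192; -192 778]
K = P̄·Hᵀ·S⁻¹ = [9274/51857 28173/103714; 13935/51857 -9519/103714]
x' − x̄ = [447960/51857, 258288/51857] = K·y
y = (KᵀK)⁻¹·Kᵀ·(x' − x̄) = [24, 16]
z = y + H·x̄ = [24, 16] + [-27, -15] = [-3, 1]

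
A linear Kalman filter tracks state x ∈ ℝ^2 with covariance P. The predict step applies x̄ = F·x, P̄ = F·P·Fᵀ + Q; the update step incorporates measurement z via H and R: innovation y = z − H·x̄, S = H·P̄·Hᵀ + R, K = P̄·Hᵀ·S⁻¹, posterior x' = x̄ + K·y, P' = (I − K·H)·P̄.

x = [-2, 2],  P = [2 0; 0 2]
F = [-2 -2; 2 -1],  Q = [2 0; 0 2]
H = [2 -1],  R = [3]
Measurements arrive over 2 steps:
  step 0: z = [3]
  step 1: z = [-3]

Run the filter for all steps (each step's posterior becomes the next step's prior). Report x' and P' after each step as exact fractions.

step 0: x̄ = F·x = [0, -6]
step 0: P̄ = F·P·Fᵀ + Q = [18 -4; -4 12]
step 0: y = z − H·x̄ = [-3]
step 0: S = H·P̄·Hᵀ + R = [103]
step 0: K = P̄·Hᵀ·S⁻¹ = [40/103; -20/103]
step 0: x' = x̄ + K·y = [-120/103, -558/103]
step 0: P' = (I − K·H)·P̄ = [254/103 388/103; 388/103 836/103]
step 1: x̄ = F·x = [1356/103, 318/103]
step 1: P̄ = F·P·Fᵀ + Q = [7670/103 -120/103; -120/103 506/103]
step 1: y = z − H·x̄ = [-2703/103]
step 1: S = H·P̄·Hᵀ + R = [31975/103]
step 1: K = P̄·Hᵀ·S⁻¹ = [3092/6395; -746/31975]
step 1: x' = x̄ + K·y = [3048/6395, 118296/31975]
step 1: P' = (I − K·H)·P̄ = [2422/1279 14944/6395; 14944/6395 151678/31975]

step 0: x' = [-120/103, -558/103], P' = [254/103 388/103; 388/103 836/103]
step 1: x' = [3048/6395, 118296/31975], P' = [2422/1279 14944/6395; 14944/6395 151678/31975]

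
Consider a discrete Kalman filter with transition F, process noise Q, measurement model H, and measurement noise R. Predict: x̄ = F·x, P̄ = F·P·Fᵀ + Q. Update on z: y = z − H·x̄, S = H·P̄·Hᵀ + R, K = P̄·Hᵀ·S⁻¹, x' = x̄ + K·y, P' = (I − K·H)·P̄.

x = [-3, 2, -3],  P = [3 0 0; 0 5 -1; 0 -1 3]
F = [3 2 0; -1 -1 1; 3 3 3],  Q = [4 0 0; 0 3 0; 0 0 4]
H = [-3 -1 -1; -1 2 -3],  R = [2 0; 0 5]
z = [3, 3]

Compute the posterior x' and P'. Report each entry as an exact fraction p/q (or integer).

x' = [72985/41692, -85089/20846, -178499/41692]
P' = [313833/83384 -233637/41692 -421887/83384; -233637/41692 190857/20846 324635/41692; -421887/83384 324635/41692 609449/83384]

x̄ = F·x = [-5, -2, -12]
P̄ = F·P·Fᵀ + Q = [51 -21 51; -21 16 -15; 51 -15 85]
y = z − H·x̄ = [-26, -34]
S = H·P̄·Hᵀ + R = [712 976; 976 1455]
K = P̄·Hᵀ·S⁻¹ = [-26169/83384 432/10423; -2719/41692 1158/10423; 3471/83384 -2698/10423]
x' = x̄ + K·y = [72985/41692, -85089/20846, -178499/41692]
P' = (I − K·H)·P̄ = [313833/83384 -233637/41692 -421887/83384; -233637/41692 190857/20846 324635/41692; -421887/83384 324635/41692 609449/83384]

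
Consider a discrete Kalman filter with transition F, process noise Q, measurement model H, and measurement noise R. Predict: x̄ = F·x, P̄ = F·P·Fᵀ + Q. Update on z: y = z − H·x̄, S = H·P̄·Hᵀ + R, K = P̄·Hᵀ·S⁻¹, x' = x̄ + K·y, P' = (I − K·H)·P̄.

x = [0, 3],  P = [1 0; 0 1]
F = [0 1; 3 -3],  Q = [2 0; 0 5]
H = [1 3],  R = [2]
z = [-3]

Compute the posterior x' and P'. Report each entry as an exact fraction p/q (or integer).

x' = [228/97, -180/97]
P' = [273/97 -93/97; -93/97 53/97]

x̄ = F·x = [3, -9]
P̄ = F·P·Fᵀ + Q = [3 -3; -3 23]
y = z − H·x̄ = [21]
S = H·P̄·Hᵀ + R = [194]
K = P̄·Hᵀ·S⁻¹ = [-3/97; 33/97]
x' = x̄ + K·y = [228/97, -180/97]
P' = (I − K·H)·P̄ = [273/97 -93/97; -93/97 53/97]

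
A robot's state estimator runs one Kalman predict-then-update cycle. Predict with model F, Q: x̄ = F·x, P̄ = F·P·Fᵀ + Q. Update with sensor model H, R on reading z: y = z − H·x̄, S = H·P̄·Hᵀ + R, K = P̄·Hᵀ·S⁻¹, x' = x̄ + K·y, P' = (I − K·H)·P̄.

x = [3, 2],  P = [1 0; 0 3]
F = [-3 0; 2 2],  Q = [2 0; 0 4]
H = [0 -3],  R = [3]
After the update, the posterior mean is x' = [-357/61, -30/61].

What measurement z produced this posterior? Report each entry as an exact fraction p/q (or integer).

x̄ = F·x = [-9, 10]
P̄ = F·P·Fᵀ + Q = [11 -6; -6 20]
S = H·P̄·Hᵀ + R = [183]
K = P̄·Hᵀ·S⁻¹ = [6/61; -20/61]
x' − x̄ = [192/61, -640/61] = K·y
y = (KᵀK)⁻¹·Kᵀ·(x' − x̄) = [32]
z = y + H·x̄ = [32] + [-30] = [2]

z = [2]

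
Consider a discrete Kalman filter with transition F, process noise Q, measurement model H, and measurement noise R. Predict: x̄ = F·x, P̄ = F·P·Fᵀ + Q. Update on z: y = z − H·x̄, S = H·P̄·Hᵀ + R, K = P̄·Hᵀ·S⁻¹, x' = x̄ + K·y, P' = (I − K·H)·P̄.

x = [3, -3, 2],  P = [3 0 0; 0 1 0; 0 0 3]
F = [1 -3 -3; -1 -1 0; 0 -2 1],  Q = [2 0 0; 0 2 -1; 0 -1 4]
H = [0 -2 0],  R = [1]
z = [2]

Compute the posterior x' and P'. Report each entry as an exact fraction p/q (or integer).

x' = [6, -24/25, 196/25]
P' = [41 0 -3; 0 6/25 1/25; -3 1/25 271/25]

x̄ = F·x = [6, 0, 8]
P̄ = F·P·Fᵀ + Q = [41 0 -3; 0 6 1; -3 1 11]
y = z − H·x̄ = [2]
S = H·P̄·Hᵀ + R = [25]
K = P̄·Hᵀ·S⁻¹ = [0; -12/25; -2/25]
x' = x̄ + K·y = [6, -24/25, 196/25]
P' = (I − K·H)·P̄ = [41 0 -3; 0 6/25 1/25; -3 1/25 271/25]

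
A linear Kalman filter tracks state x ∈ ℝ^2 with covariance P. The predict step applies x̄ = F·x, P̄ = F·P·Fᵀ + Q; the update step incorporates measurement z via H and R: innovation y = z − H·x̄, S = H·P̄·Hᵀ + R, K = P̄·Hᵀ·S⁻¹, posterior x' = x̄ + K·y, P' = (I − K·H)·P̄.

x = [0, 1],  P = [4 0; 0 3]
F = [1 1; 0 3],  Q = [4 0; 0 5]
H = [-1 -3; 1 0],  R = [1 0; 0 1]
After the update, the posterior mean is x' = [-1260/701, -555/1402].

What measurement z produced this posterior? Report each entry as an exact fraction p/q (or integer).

x̄ = F·x = [1, 3]
P̄ = F·P·Fᵀ + Q = [11 9; 9 32]
S = H·P̄·Hᵀ + R = [354 -38; -38 12]
K = P̄·Hᵀ·S⁻¹ = [-19/1402 1225/1402; -459/1402 -201/701]
x' − x̄ = [-1961/701, -4761/1402] = K·y
y = (KᵀK)⁻¹·Kᵀ·(x' − x̄) = [13, -3]
z = y + H·x̄ = [13, -3] + [-10, 1] = [3, -2]

z = [3, -2]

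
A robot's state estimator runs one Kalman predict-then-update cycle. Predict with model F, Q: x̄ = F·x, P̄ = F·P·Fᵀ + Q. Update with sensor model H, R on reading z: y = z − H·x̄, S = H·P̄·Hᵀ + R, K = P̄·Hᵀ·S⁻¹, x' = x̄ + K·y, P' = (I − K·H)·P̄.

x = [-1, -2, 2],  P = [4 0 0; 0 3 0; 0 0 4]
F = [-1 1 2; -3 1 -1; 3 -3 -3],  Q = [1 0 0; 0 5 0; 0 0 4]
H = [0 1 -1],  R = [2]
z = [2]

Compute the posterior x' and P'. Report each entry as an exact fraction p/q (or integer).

x̄ = F·x = [3, -1, -3]
P̄ = F·P·Fᵀ + Q = [24 7 -45; 7 48 -33; -45 -33 103]
y = z − H·x̄ = [0]
S = H·P̄·Hᵀ + R = [219]
K = P̄·Hᵀ·S⁻¹ = [52/219; 27/73; -136/219]
x' = x̄ + K·y = [3, -1, -3]
P' = (I − K·H)·P̄ = [2552/219 -893/73 -2783/219; -893/73 1317/73 1263/73; -2783/219 1263/73 4061/219]

x' = [3, -1, -3]
P' = [2552/219 -893/73 -2783/219; -893/73 1317/73 1263/73; -2783/219 1263/73 4061/219]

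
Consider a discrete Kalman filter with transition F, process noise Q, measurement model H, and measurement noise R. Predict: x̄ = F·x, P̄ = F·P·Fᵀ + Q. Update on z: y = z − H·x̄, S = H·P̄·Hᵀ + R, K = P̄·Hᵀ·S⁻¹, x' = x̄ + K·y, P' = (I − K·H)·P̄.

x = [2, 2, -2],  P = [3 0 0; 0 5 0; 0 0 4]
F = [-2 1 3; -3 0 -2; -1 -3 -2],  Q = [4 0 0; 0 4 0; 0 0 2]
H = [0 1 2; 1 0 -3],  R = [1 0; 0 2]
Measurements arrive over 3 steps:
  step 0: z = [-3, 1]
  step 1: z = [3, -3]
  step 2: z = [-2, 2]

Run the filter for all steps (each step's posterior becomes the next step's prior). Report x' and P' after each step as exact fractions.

step 0: x̄ = F·x = [-8, -2, -4]
step 0: P̄ = F·P·Fᵀ + Q = [57 -6 -33; -6 47 25; -33 25 66]
step 0: y = z − H·x̄ = [7, -3]
step 0: S = H·P̄·Hᵀ + R = [412 -543; -543 851]
step 0: K = P̄·Hᵀ·S⁻¹ = [23436/55763 25176/55763; 38564/55763 19299/55763; 8174/55763 -9921/55763]
step 0: x' = x̄ + K·y = [-357580/55763, 100525/55763, -136071/55763]
step 0: P' = (I − K·H)·P̄ = [938427/55763 -568614/55763 296025/55763; -568614/55763 443372/55763 -202404/55763; 296025/55763 -202404/55763 105289/55763]
step 1: x̄ = F·x = [407472/55763, 1344882/55763, 328147/55763]
step 1: P̄ = F·P·Fᵀ + Q = [2875465/55763 5629353/55763 -405597/55763; 5629353/55763 12642351/55763 -727313/55763; -405597/55763 -727313/55763 805025/55763]
step 1: y = z − H·x̄ = [-1833887/55763, 409680/55763]
step 1: S = H·P̄·Hᵀ + R = [13008962/55763 2169948/55763; 2169948/55763 12665798/55763]
step 1: K = P̄·Hᵀ·S⁻¹ = [467566719/1435182922 191797645/717591461; 1118585509/1435182922 346735377/717591461; 155132257/1435182922 -173096445/717591461]
step 1: x' = x̄ + K·y = [-2071559163/1435182922, 2921172707/1435182922, 800309125/1435182922]
step 1: P' = (I − K·H)·P̄ = [5455899763/1435182922 -2658239403/1435182922 1562903061/1435182922; -2658239403/1435182922 3815372783/1435182922 -1348393637/1435182922; 1562903061/1435182922 -1348393637/1435182922 751762947/1435182922]
step 2: x̄ = F·x = [4732609204/717591461, 4614059239/1435182922, -4146288604/717591461]
step 2: P̄ = F·P·Fᵀ + Q = [10966664552/717591461 15540905537/717591461 -970430226/717591461; 15540905537/717591461 76605718075/1435182922 -68270442/717591461; -970430226/717591461 -68270442/717591461 9896562312/717591461]
step 2: y = z − H·x̄ = [9100729333/1435182922, -15736292094/717591461]
step 2: S = H·P̄·Hᵀ + R = [156667235957/1435182922 -45574517461/717591461; -45574517461/717591461 107293489638/717591461]
step 2: K = P̄·Hᵀ·S⁻¹ = [1457429138330/4408950587471 1189343817670/4408950587471; 3353301405458/4408950587471 4142789684969/8817901174942; 501001218597/4408950587471 -2094182101215/8817901174942]
step 2: x' = x̄ + K·y = [12237899901909/4408950587471, -19971671473423/8817901174942, 1327460857063/8817901174942]
step 2: P' = (I − K·H)·P̄ = [16757055411722/4408950587471 -8128149379258/4408950587471 4792789258794/4408950587471; -8128149379258/4408950587471 11533927448276/4408950587471 -4090313021409/4408950587471; 4792789258794/4408950587471 -4090313021409/4408950587471 2295657120003/4408950587471]

step 0: x' = [-357580/55763, 100525/55763, -136071/55763], P' = [938427/55763 -568614/55763 296025/55763; -568614/55763 443372/55763 -202404/55763; 296025/55763 -202404/55763 105289/55763]
step 1: x' = [-2071559163/1435182922, 2921172707/1435182922, 800309125/1435182922], P' = [5455899763/1435182922 -2658239403/1435182922 1562903061/1435182922; -2658239403/1435182922 3815372783/1435182922 -1348393637/1435182922; 1562903061/1435182922 -1348393637/1435182922 751762947/1435182922]
step 2: x' = [12237899901909/4408950587471, -19971671473423/8817901174942, 1327460857063/8817901174942], P' = [16757055411722/4408950587471 -8128149379258/4408950587471 4792789258794/4408950587471; -8128149379258/4408950587471 11533927448276/4408950587471 -4090313021409/4408950587471; 4792789258794/4408950587471 -4090313021409/4408950587471 2295657120003/4408950587471]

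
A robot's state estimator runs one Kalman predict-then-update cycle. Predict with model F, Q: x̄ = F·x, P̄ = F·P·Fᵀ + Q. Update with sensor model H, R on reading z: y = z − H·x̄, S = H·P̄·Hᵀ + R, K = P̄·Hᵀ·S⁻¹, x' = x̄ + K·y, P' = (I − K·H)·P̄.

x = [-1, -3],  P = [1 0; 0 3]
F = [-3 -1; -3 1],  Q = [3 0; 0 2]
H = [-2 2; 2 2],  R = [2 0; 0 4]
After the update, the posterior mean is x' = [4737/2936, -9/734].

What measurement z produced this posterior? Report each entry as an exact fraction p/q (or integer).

z = [-3, 3]

x̄ = F·x = [6, 0]
P̄ = F·P·Fᵀ + Q = [15 6; 6 14]
S = H·P̄·Hᵀ + R = [70 -4; -4 168]
K = P̄·Hᵀ·S⁻¹ = [-357/1468 717/2936; 89/367 179/734]
x' − x̄ = [-12879/2936, -9/734] = K·y
y = (KᵀK)⁻¹·Kᵀ·(x' − x̄) = [9, -9]
z = y + H·x̄ = [9, -9] + [-12, 12] = [-3, 3]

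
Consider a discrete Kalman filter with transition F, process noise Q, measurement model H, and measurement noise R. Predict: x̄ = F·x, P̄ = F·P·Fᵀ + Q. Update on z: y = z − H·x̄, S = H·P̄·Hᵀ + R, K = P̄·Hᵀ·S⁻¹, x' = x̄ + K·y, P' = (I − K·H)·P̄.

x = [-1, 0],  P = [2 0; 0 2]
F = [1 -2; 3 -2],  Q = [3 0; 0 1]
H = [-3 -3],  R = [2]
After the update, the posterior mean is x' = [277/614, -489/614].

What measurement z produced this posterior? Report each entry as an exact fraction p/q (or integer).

z = [1]

x̄ = F·x = [-1, -3]
P̄ = F·P·Fᵀ + Q = [13 14; 14 27]
S = H·P̄·Hᵀ + R = [614]
K = P̄·Hᵀ·S⁻¹ = [-81/614; -123/614]
x' − x̄ = [891/614, 1353/614] = K·y
y = (KᵀK)⁻¹·Kᵀ·(x' − x̄) = [-11]
z = y + H·x̄ = [-11] + [12] = [1]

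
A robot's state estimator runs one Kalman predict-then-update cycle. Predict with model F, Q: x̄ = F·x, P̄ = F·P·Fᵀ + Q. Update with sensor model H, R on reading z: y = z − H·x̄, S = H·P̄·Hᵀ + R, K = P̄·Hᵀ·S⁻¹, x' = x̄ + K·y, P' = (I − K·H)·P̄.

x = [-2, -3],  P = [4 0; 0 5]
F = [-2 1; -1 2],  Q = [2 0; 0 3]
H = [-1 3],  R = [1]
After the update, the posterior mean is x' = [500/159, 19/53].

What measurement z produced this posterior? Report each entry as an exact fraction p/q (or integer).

z = [-2]

x̄ = F·x = [1, -4]
P̄ = F·P·Fᵀ + Q = [23 18; 18 27]
S = H·P̄·Hᵀ + R = [159]
K = P̄·Hᵀ·S⁻¹ = [31/159; 21/53]
x' − x̄ = [341/159, 231/53] = K·y
y = (KᵀK)⁻¹·Kᵀ·(x' − x̄) = [11]
z = y + H·x̄ = [11] + [-13] = [-2]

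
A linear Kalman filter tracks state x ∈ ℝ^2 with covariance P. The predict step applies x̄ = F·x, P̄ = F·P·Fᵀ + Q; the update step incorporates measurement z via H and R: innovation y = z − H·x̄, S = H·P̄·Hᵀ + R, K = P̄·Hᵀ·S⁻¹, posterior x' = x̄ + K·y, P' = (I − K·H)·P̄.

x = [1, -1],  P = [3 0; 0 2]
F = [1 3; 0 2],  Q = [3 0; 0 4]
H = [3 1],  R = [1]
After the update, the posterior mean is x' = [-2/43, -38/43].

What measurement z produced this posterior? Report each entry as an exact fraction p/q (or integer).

x̄ = F·x = [-2, -2]
P̄ = F·P·Fᵀ + Q = [24 12; 12 12]
S = H·P̄·Hᵀ + R = [301]
K = P̄·Hᵀ·S⁻¹ = [12/43; 48/301]
x' − x̄ = [84/43, 48/43] = K·y
y = (KᵀK)⁻¹·Kᵀ·(x' − x̄) = [7]
z = y + H·x̄ = [7] + [-8] = [-1]

z = [-1]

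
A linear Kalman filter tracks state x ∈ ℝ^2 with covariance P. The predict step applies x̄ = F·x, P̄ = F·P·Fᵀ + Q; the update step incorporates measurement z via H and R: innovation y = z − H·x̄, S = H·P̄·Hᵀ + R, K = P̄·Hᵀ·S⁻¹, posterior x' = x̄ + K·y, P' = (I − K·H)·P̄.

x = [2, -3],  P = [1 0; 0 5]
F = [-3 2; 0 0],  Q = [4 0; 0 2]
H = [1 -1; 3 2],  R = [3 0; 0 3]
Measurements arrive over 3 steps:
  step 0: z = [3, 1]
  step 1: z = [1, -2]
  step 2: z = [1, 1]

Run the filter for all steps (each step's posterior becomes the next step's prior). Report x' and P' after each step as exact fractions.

step 0: x̄ = F·x = [-12, 0]
step 0: P̄ = F·P·Fᵀ + Q = [33 0; 0 2]
step 0: y = z − H·x̄ = [15, 37]
step 0: S = H·P̄·Hᵀ + R = [38 95; 95 308]
step 0: K = P̄·Hᵀ·S⁻¹ = [253/893 11/47; -332/893 6/47]
step 0: x' = x̄ + K·y = [812/893, -762/893]
step 0: P' = (I − K·H)·P̄ = [429/893 -330/893; -330/893 666/893]
step 1: x̄ = F·x = [-3960/893, 0]
step 1: P̄ = F·P·Fᵀ + Q = [14057/893 0; 0 2]
step 1: y = z − H·x̄ = [4853/893, 10094/893]
step 1: S = H·P̄·Hᵀ + R = [18522/893 38599/893; 38599/893 136336/893]
step 1: K = P̄·Hᵀ·S⁻¹ = [323311/1159387 267083/1159387; -427068/1159387 151286/1159387]
step 1: x' = x̄ + K·y = [-365295/1159387, -610840/1159387]
step 1: P' = (I − K·H)·P̄ = [548223/1159387 -421710/1159387; -421710/1159387 859494/1159387]
step 2: x̄ = F·x = [-125795/1159387, 0]
step 2: P̄ = F·P·Fᵀ + Q = [18070051/1159387 0; 0 2]
step 2: y = z − H·x̄ = [1285182/1159387, 1536772/1159387]
step 2: S = H·P̄·Hᵀ + R = [23866986/1159387 49572605/1159387; 49572605/1159387 175383716/1159387]
step 2: K = P̄·Hᵀ·S⁻¹ = [415611173/1490820173 343330969/1490820173; -549057852/1490820173 194613154/1490820173]
step 2: x' = x̄ + K·y = [754036137/1490820173, -350670848/1490820173]
step 2: P' = (I − K·H)·P̄ = [704731989/1490820173 -542101530/1490820173; -542101530/1490820173 1105072026/1490820173]

step 0: x' = [812/893, -762/893], P' = [429/893 -330/893; -330/893 666/893]
step 1: x' = [-365295/1159387, -610840/1159387], P' = [548223/1159387 -421710/1159387; -421710/1159387 859494/1159387]
step 2: x' = [754036137/1490820173, -350670848/1490820173], P' = [704731989/1490820173 -542101530/1490820173; -542101530/1490820173 1105072026/1490820173]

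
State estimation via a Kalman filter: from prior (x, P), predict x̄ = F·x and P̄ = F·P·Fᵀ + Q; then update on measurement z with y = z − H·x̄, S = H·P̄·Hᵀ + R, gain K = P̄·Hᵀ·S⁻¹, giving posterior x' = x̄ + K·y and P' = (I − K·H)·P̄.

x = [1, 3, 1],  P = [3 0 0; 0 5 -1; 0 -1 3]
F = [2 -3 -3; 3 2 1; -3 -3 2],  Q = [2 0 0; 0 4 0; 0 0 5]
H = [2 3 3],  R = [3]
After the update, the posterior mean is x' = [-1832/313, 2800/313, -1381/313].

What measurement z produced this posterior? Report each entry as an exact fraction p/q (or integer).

z = [2]

x̄ = F·x = [-10, 10, -10]
P̄ = F·P·Fᵀ + Q = [68 -12 6; -12 50 -52; 6 -52 101]
S = H·P̄·Hᵀ + R = [626]
K = P̄·Hᵀ·S⁻¹ = [59/313; -15/313; 159/626]
x' − x̄ = [1298/313, -330/313, 1749/313] = K·y
y = (KᵀK)⁻¹·Kᵀ·(x' − x̄) = [22]
z = y + H·x̄ = [22] + [-20] = [2]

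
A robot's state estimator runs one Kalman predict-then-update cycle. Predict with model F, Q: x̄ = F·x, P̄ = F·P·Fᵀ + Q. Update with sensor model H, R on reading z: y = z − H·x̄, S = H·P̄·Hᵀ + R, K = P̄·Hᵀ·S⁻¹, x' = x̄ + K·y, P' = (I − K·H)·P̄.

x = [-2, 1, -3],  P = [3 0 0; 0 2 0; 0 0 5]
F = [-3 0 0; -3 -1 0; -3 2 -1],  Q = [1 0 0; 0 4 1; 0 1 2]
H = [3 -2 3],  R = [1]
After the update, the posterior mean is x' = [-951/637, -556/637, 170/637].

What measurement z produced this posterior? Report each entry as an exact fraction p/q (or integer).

x̄ = F·x = [6, 5, 11]
P̄ = F·P·Fᵀ + Q = [28 27 27; 27 33 24; 27 24 42]
S = H·P̄·Hᵀ + R = [637]
K = P̄·Hᵀ·S⁻¹ = [111/637; 87/637; 159/637]
x' − x̄ = [-4773/637, -3741/637, -6837/637] = K·y
y = (KᵀK)⁻¹·Kᵀ·(x' − x̄) = [-43]
z = y + H·x̄ = [-43] + [41] = [-2]

z = [-2]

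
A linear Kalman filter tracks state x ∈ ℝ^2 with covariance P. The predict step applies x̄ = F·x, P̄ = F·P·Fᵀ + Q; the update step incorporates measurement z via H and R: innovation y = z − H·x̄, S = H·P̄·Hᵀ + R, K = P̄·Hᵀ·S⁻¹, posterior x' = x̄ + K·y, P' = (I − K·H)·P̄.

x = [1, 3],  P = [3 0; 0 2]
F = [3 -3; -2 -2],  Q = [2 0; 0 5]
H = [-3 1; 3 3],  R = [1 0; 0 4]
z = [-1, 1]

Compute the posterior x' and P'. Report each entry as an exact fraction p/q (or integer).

x̄ = F·x = [-6, -8]
P̄ = F·P·Fᵀ + Q = [47 -6; -6 25]
y = z − H·x̄ = [-11, 43]
S = H·P̄·Hᵀ + R = [485 -312; -312 544]
K = P̄·Hᵀ·S⁻¹ = [-5199/20812 13791/166496; 5147/20812 41061/166496]
x' = x̄ + K·y = [51549/166496, -19281/166496]
P' = (I − K·H)·P̄ = [14995/166496 3393/166496; 3393/166496 51355/166496]

x' = [51549/166496, -19281/166496]
P' = [14995/166496 3393/166496; 3393/166496 51355/166496]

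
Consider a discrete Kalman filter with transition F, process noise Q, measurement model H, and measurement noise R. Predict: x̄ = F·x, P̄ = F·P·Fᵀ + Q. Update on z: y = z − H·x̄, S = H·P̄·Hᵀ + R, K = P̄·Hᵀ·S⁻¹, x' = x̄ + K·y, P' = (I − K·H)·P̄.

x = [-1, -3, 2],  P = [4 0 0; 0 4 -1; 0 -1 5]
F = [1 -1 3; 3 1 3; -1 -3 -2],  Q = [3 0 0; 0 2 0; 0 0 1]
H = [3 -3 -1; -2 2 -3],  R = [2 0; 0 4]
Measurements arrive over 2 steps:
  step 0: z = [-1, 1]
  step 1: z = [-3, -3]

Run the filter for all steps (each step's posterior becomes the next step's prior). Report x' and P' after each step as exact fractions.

step 0: x' = [739909/127223, 780841/127223, -11905/127223], P' = [5476978/127223 5457964/127223 -35628/127223; 5457964/127223 5461884/127223 -35852/127223; -35628/127223 -35852/127223 45668/127223]
step 1: x' = [-30867904339/17200379519, -111313709989/86001897595, 108352592891/86001897595], P' = [58260132414/17200379519 56353022380/17200379519 -3800894536/17200379519; 56353022380/17200379519 287517609824/86001897595 -19701297096/86001897595; -3800894536/17200379519 -19701297096/86001897595 29864162804/86001897595]

step 0: x̄ = F·x = [8, 0, 6]
step 0: P̄ = F·P·Fᵀ + Q = [62 53 -15; 53 81 -43; -15 -43 49]
step 0: y = z − H·x̄ = [-19, 35]
step 0: S = H·P̄·Hᵀ + R = [216 -271; -271 929]
step 0: K = P̄·Hᵀ·S⁻¹ = [46335/127223 17214/127223; 12046/127223 28849/127223; -22498/127223 -34363/127223]
step 0: x' = x̄ + K·y = [739909/127223, 780841/127223, -11905/127223]
step 0: P' = (I − K·H)·P̄ = [5476978/127223 5457964/127223 -35628/127223; 5457964/127223 5461884/127223 -35852/127223; -35628/127223 -35852/127223 45668/127223]
step 1: x̄ = F·x = [-2643/4387, 2964853/127223, -3058622/127223]
step 1: P̄ = F·P·Fᵀ + Q = [28171/4387 1262/4387 5098/4387; 1262/4387 87311512/127223 -86955210/127223; 5098/4387 -86955210/127223 87118877/127223]
step 1: y = z − H·x̄ = [5684209/127223, -15640535/127223]
step 1: S = H·P̄·Hᵀ + R = [357252486/127223 -876696383/127223; -876696383/127223 2182036509/127223]
step 1: K = P̄·Hᵀ·S⁻¹ = [4761112319/17200379519 1897115885/17200379519; 1221901662/86001897595 17652221784/86001897595; -13886844778/86001897595 -22746534311/86001897595]
step 1: x' = x̄ + K·y = [-30867904339/17200379519, -111313709989/86001897595, 108352592891/86001897595]
step 1: P' = (I − K·H)·P̄ = [58260132414/17200379519 56353022380/17200379519 -3800894536/17200379519; 56353022380/17200379519 287517609824/86001897595 -19701297096/86001897595; -3800894536/17200379519 -19701297096/86001897595 29864162804/86001897595]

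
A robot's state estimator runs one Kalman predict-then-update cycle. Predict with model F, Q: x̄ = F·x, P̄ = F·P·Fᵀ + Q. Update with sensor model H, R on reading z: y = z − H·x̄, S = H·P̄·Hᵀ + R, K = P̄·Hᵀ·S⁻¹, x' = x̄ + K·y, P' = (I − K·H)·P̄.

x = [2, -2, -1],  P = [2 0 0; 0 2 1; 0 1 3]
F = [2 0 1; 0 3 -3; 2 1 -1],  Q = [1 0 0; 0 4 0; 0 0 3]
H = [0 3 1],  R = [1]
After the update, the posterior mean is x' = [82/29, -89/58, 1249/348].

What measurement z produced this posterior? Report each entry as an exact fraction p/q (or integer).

x̄ = F·x = [3, -3, 3]
P̄ = F·P·Fᵀ + Q = [12 -6 6; -6 31 9; 6 9 14]
S = H·P̄·Hᵀ + R = [348]
K = P̄·Hᵀ·S⁻¹ = [-1/29; 17/58; 41/348]
x' − x̄ = [-5/29, 85/58, 205/348] = K·y
y = (KᵀK)⁻¹·Kᵀ·(x' − x̄) = [5]
z = y + H·x̄ = [5] + [-6] = [-1]

z = [-1]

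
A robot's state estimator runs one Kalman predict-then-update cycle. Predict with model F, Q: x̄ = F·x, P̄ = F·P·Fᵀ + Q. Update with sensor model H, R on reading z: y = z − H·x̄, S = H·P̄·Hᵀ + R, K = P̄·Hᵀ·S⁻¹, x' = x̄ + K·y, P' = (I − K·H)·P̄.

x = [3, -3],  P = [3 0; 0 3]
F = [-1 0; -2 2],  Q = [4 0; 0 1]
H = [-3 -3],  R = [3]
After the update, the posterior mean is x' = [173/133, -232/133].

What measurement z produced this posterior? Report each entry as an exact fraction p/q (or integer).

x̄ = F·x = [-3, -12]
P̄ = F·P·Fᵀ + Q = [7 6; 6 25]
S = H·P̄·Hᵀ + R = [399]
K = P̄·Hᵀ·S⁻¹ = [-13/133; -31/133]
x' − x̄ = [572/133, 1364/133] = K·y
y = (KᵀK)⁻¹·Kᵀ·(x' − x̄) = [-44]
z = y + H·x̄ = [-44] + [45] = [1]

z = [1]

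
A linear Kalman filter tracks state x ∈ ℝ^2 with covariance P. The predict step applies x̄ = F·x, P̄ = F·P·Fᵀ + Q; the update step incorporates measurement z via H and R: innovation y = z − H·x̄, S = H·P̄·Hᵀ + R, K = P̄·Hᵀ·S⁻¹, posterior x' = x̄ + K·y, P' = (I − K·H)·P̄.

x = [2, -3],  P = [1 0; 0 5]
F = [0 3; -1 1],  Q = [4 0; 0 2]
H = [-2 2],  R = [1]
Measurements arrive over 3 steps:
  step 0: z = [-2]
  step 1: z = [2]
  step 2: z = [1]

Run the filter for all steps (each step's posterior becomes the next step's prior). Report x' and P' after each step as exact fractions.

step 0: x' = [-301/109, -405/109], P' = [717/109 683/109; 683/109 676/109]
step 1: x' = [-64203/27337, -35864/27337], P' = [65124/27337 58583/27337; 58583/27337 58849/27337]
step 2: x' = [307022/2822833, 1840701/2822833], P' = [6387249/2822833 5749058/2822833; 5749058/2822833 5809741/2822833]

step 0: x̄ = F·x = [-9, -5]
step 0: P̄ = F·P·Fᵀ + Q = [49 15; 15 8]
step 0: y = z − H·x̄ = [-10]
step 0: S = H·P̄·Hᵀ + R = [109]
step 0: K = P̄·Hᵀ·S⁻¹ = [-68/109; -14/109]
step 0: x' = x̄ + K·y = [-301/109, -405/109]
step 0: P' = (I − K·H)·P̄ = [717/109 683/109; 683/109 676/109]
step 1: x̄ = F·x = [-1215/109, -104/109]
step 1: P̄ = F·P·Fᵀ + Q = [6520/109 -21/109; -21/109 245/109]
step 1: y = z − H·x̄ = [-2004/109]
step 1: S = H·P̄·Hᵀ + R = [27337/109]
step 1: K = P̄·Hᵀ·S⁻¹ = [-13082/27337; 532/27337]
step 1: x' = x̄ + K·y = [-64203/27337, -35864/27337]
step 1: P' = (I − K·H)·P̄ = [65124/27337 58583/27337; 58583/27337 58849/27337]
step 2: x̄ = F·x = [-107592/27337, 28339/27337]
step 2: P̄ = F·P·Fᵀ + Q = [638989/27337 798/27337; 798/27337 61481/27337]
step 2: y = z − H·x̄ = [-244525/27337]
step 2: S = H·P̄·Hᵀ + R = [2822833/27337]
step 2: K = P̄·Hᵀ·S⁻¹ = [-1276382/2822833; 121366/2822833]
step 2: x' = x̄ + K·y = [307022/2822833, 1840701/2822833]
step 2: P' = (I − K·H)·P̄ = [6387249/2822833 5749058/2822833; 5749058/2822833 5809741/2822833]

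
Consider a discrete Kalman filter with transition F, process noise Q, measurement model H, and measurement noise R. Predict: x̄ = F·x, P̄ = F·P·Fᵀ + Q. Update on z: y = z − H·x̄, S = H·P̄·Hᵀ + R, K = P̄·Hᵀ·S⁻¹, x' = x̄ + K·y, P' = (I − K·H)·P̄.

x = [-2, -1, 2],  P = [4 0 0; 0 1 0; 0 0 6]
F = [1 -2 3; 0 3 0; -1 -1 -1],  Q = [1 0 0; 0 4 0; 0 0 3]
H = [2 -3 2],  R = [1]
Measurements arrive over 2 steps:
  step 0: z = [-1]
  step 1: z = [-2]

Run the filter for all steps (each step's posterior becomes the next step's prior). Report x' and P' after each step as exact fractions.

step 0: x' = [-126/187, 123/187, 223/187], P' = [6373/187 1842/187 -3584/187; 1842/187 1613/374 -1293/374; -3584/187 -1293/374 5227/374]
step 1: x' = [1285812/621539, 939780/621539, -498260/621539], P' = [15650088/621539 6824031/621539 -5365812/621539; 6824031/621539 3689789/621539 -1335642/621539; -5365812/621539 -1335642/621539 3399969/621539]

step 0: x̄ = F·x = [6, -3, 1]
step 0: P̄ = F·P·Fᵀ + Q = [63 -6 -20; -6 13 -3; -20 -3 14]
step 0: y = z − H·x̄ = [-24]
step 0: S = H·P̄·Hᵀ + R = [374]
step 0: K = P̄·Hᵀ·S⁻¹ = [52/187; -57/374; -3/374]
step 0: x' = x̄ + K·y = [-126/187, 123/187, 223/187]
step 0: P' = (I − K·H)·P̄ = [6373/187 1842/187 -3584/187; 1842/187 1613/374 -1293/374; -3584/187 -1293/374 5227/374]
step 1: x̄ = F·x = [27/17, 369/187, -20/17]
step 1: P̄ = F·P·Fᵀ + Q = [2217/34 -933/34 384/17; -933/34 16013/374 -546/17; 384/17 -546/17 507/17]
step 1: y = z − H·x̄ = [579/187]
step 1: S = H·P̄·Hᵀ + R = [621539/374]
step 1: K = P̄·Hᵀ·S⁻¹ = [96459/621539; -92589/621539; 75240/621539]
step 1: x' = x̄ + K·y = [1285812/621539, 939780/621539, -498260/621539]
step 1: P' = (I − K·H)·P̄ = [15650088/621539 6824031/621539 -5365812/621539; 6824031/621539 3689789/621539 -1335642/621539; -5365812/621539 -1335642/621539 3399969/621539]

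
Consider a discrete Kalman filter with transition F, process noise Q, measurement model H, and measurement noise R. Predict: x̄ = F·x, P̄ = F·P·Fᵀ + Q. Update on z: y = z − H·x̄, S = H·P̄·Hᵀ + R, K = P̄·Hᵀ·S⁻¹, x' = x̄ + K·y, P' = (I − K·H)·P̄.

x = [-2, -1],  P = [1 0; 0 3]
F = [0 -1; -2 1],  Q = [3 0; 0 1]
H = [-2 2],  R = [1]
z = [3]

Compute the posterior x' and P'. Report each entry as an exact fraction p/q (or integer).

x' = [11/9, 221/81]
P' = [2 17/9; 17/9 164/81]

x̄ = F·x = [1, 3]
P̄ = F·P·Fᵀ + Q = [6 -3; -3 8]
y = z − H·x̄ = [-1]
S = H·P̄·Hᵀ + R = [81]
K = P̄·Hᵀ·S⁻¹ = [-2/9; 22/81]
x' = x̄ + K·y = [11/9, 221/81]
P' = (I − K·H)·P̄ = [2 17/9; 17/9 164/81]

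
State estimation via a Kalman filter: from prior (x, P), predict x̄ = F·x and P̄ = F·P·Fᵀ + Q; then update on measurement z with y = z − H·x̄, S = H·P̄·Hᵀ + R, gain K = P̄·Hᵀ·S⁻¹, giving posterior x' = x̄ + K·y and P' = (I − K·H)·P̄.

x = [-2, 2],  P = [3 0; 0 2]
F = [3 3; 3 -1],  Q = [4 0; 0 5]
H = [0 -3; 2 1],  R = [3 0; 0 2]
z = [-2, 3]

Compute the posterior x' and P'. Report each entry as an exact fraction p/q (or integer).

x̄ = F·x = [0, -8]
P̄ = F·P·Fᵀ + Q = [49 21; 21 34]
y = z − H·x̄ = [-26, 11]
S = H·P̄·Hᵀ + R = [309 -228; -228 316]
K = P̄·Hᵀ·S⁻¹ = [602/3805 7469/15220; -1242/3805 19/3805]
x' = x̄ + K·y = [19551/15220, 2061/3805]
P' = (I − K·H)·P̄ = [8673/15220 -602/3805; -602/3805 1242/3805]

x' = [19551/15220, 2061/3805]
P' = [8673/15220 -602/3805; -602/3805 1242/3805]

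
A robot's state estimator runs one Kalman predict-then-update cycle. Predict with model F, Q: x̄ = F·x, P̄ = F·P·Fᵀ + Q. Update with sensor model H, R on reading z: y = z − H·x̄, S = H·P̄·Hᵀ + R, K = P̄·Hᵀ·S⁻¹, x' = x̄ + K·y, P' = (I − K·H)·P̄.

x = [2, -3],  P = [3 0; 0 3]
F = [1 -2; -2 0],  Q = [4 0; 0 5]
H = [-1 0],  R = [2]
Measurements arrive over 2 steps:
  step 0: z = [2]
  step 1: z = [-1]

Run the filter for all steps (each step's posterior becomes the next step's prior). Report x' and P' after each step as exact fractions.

step 0: x̄ = F·x = [8, -4]
step 0: P̄ = F·P·Fᵀ + Q = [19 -6; -6 17]
step 0: y = z − H·x̄ = [10]
step 0: S = H·P̄·Hᵀ + R = [21]
step 0: K = P̄·Hᵀ·S⁻¹ = [-19/21; 2/7]
step 0: x' = x̄ + K·y = [-22/21, -8/7]
step 0: P' = (I − K·H)·P̄ = [38/21 -4/7; -4/7 107/7]
step 1: x̄ = F·x = [26/21, 44/21]
step 1: P̄ = F·P·Fᵀ + Q = [1454/21 -124/21; -124/21 257/21]
step 1: y = z − H·x̄ = [5/21]
step 1: S = H·P̄·Hᵀ + R = [1496/21]
step 1: K = P̄·Hᵀ·S⁻¹ = [-727/748; 31/374]
step 1: x' = x̄ + K·y = [753/748, 791/374]
step 1: P' = (I − K·H)·P̄ = [727/374 -31/187; -31/187 2197/187]

step 0: x' = [-22/21, -8/7], P' = [38/21 -4/7; -4/7 107/7]
step 1: x' = [753/748, 791/374], P' = [727/374 -31/187; -31/187 2197/187]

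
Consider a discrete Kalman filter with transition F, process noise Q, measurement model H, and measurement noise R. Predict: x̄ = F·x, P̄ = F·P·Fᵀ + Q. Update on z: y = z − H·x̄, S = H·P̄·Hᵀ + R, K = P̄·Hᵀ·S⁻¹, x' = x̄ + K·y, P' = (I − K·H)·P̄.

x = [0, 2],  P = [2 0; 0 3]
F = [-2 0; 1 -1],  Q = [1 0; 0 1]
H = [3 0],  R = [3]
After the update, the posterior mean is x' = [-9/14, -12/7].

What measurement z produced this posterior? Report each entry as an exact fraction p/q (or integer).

z = [-2]

x̄ = F·x = [0, -2]
P̄ = F·P·Fᵀ + Q = [9 -4; -4 6]
S = H·P̄·Hᵀ + R = [84]
K = P̄·Hᵀ·S⁻¹ = [9/28; -1/7]
x' − x̄ = [-9/14, 2/7] = K·y
y = (KᵀK)⁻¹·Kᵀ·(x' − x̄) = [-2]
z = y + H·x̄ = [-2] + [0] = [-2]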